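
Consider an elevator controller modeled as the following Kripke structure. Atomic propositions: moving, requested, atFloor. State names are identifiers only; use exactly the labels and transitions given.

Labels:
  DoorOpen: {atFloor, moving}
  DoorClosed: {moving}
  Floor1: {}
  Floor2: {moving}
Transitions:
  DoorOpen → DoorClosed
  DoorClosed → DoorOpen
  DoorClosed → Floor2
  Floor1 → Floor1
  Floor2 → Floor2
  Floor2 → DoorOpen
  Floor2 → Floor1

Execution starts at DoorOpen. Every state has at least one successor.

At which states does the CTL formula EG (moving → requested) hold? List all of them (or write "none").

{Floor1}

States satisfying moving → requested: {Floor1}.
States satisfying EG (moving → requested): {Floor1}.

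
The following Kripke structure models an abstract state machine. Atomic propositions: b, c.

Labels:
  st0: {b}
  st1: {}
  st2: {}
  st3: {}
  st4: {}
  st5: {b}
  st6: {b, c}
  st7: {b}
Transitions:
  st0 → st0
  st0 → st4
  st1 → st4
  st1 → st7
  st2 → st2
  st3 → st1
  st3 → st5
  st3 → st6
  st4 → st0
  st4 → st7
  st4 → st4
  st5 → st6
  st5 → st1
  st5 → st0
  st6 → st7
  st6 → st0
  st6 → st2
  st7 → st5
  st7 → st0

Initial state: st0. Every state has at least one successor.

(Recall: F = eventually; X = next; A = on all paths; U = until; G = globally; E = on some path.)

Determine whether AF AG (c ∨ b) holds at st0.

States satisfying AG (c ∨ b): ∅.
States satisfying AF AG (c ∨ b): ∅.
There is a path from st0 along which AG (c ∨ b) never holds.
st0 ∉ Sat(AF AG (c ∨ b)).

Does not hold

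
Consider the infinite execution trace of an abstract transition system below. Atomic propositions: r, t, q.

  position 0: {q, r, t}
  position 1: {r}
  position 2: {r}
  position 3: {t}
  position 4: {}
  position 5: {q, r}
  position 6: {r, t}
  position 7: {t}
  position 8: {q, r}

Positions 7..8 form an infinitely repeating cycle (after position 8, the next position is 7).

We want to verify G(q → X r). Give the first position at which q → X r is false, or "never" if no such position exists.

8

Check q → X r at each position in order: 0 ✓, 1 ✓, 2 ✓, 3 ✓, 4 ✓, 5 ✓, 6 ✓, 7 ✓.
At position 8 the labels are {q, r} and the next position 7 has {t}, so q → X r is false there. This is the first violation.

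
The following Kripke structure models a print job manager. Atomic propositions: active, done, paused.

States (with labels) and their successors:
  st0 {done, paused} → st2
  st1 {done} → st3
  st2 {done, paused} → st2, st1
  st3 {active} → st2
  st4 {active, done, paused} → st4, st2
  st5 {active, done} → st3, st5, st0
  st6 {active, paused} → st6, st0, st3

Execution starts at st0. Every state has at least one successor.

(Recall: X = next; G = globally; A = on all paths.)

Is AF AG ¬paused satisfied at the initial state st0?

No

States satisfying AG ¬paused: ∅.
States satisfying AF AG ¬paused: ∅.
There is a path from st0 along which AG ¬paused never holds.
st0 ∉ Sat(AF AG ¬paused).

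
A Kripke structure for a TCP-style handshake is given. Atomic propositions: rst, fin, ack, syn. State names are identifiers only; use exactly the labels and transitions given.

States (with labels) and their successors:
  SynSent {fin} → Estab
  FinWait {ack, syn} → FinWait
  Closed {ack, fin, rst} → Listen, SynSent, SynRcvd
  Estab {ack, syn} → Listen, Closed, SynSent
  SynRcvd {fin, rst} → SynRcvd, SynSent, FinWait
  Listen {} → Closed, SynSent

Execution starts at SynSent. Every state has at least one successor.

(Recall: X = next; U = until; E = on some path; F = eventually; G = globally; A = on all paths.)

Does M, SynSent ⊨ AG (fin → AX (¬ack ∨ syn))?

Yes

States satisfying fin → AX (¬ack ∨ syn): {SynSent, FinWait, Closed, Estab, SynRcvd, Listen}.
States satisfying AG (fin → AX (¬ack ∨ syn)): {SynSent, FinWait, Closed, Estab, SynRcvd, Listen}.
Every state reachable from SynSent satisfies fin → AX (¬ack ∨ syn).
SynSent ∈ Sat(AG (fin → AX (¬ack ∨ syn))).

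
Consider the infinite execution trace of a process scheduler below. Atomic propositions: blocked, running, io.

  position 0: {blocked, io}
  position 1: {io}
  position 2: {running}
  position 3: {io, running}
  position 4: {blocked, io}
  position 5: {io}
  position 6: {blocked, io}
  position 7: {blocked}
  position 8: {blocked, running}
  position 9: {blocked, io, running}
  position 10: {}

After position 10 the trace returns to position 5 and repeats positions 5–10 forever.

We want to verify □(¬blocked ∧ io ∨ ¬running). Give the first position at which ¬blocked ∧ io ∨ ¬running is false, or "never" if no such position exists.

2

Check ¬blocked ∧ io ∨ ¬running at each position in order: 0 ✓, 1 ✓.
At position 2 the labels are {running}, so ¬blocked ∧ io ∨ ¬running is false there. This is the first violation.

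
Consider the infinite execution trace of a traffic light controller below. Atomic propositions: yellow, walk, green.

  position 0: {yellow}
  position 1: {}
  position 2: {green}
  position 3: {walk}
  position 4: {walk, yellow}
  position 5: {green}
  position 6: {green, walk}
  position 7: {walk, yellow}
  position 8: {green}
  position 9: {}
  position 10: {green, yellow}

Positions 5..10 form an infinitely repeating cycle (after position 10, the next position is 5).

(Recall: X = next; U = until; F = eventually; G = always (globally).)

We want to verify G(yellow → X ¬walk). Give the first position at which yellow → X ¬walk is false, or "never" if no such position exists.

yellow → X ¬walk holds at every position 0..10, and those are all the positions the trace ever visits, so the invariant G(yellow → X ¬walk) is never violated.

never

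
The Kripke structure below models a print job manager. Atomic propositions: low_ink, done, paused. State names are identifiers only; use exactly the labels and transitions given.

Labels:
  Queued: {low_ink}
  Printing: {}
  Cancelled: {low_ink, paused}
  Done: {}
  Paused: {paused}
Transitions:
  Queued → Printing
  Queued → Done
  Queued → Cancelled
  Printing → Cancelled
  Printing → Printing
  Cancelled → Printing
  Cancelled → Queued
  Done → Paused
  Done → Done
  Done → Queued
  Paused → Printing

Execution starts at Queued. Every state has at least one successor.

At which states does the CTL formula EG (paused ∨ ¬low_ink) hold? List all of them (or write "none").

States satisfying paused ∨ ¬low_ink: {Printing, Cancelled, Done, Paused}.
States satisfying EG (paused ∨ ¬low_ink): {Printing, Cancelled, Done, Paused}.

{Printing, Cancelled, Done, Paused}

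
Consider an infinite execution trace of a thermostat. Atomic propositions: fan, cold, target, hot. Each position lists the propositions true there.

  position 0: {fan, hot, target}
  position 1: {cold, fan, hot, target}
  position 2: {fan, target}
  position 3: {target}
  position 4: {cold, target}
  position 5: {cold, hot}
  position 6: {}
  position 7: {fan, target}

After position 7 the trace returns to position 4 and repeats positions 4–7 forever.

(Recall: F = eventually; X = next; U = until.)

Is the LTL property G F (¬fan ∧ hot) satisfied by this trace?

F (¬fan ∧ hot) holds at every position 0..7, and those are all positions ever visited, so G F (¬fan ∧ hot) holds.

Yes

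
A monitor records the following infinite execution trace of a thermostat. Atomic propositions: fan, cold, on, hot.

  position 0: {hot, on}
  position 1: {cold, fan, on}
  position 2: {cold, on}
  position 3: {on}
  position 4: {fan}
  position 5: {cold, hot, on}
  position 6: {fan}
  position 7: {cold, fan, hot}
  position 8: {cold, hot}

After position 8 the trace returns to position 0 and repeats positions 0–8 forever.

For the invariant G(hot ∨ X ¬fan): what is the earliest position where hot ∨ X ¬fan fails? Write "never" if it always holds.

Check hot ∨ X ¬fan at each position in order: 0 ✓, 1 ✓, 2 ✓.
At position 3 the labels are {on} and the next position 4 has {fan}, so hot ∨ X ¬fan is false there. This is the first violation.

3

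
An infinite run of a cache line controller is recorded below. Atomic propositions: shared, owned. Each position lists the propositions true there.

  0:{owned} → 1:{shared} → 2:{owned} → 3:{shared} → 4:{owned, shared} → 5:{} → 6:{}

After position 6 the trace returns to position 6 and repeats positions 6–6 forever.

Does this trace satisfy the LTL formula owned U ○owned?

Satisfied

Walking from position 0: ○owned first holds at position 1, and owned holds at every earlier position along the way, so owned U ○owned holds.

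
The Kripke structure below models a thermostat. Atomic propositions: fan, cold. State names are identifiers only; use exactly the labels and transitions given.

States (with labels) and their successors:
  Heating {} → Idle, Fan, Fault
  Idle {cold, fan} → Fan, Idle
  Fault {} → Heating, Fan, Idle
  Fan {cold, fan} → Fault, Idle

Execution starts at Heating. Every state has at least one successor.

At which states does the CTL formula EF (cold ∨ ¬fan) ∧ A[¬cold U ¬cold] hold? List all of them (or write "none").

States satisfying cold ∨ ¬fan: {Heating, Idle, Fault, Fan}.
States satisfying EF (cold ∨ ¬fan): {Heating, Idle, Fault, Fan}.
States satisfying ¬cold: {Heating, Fault}.
States satisfying A[¬cold U ¬cold]: {Heating, Fault}.
States satisfying EF (cold ∨ ¬fan) ∧ A[¬cold U ¬cold]: {Heating, Fault}.

{Heating, Fault}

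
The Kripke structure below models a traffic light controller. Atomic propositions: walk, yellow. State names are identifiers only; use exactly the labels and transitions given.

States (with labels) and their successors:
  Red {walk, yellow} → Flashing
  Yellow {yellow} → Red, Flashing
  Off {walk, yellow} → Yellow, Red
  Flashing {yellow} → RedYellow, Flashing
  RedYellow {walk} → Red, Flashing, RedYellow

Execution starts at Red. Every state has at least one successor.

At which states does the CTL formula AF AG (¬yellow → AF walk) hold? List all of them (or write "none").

States satisfying AG (¬yellow → AF walk): {Red, Yellow, Off, Flashing, RedYellow}.
States satisfying AF AG (¬yellow → AF walk): {Red, Yellow, Off, Flashing, RedYellow}.

{Red, Yellow, Off, Flashing, RedYellow}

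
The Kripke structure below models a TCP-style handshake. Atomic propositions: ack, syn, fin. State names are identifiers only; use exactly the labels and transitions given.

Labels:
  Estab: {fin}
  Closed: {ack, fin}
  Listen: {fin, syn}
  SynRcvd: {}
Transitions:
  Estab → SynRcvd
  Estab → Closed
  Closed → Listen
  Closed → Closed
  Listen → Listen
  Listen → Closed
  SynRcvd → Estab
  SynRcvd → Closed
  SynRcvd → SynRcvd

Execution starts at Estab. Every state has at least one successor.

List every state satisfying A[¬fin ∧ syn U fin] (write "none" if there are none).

States satisfying ¬fin ∧ syn: ∅.
States satisfying fin: {Estab, Closed, Listen}.
States satisfying A[¬fin ∧ syn U fin]: {Estab, Closed, Listen}.

{Estab, Closed, Listen}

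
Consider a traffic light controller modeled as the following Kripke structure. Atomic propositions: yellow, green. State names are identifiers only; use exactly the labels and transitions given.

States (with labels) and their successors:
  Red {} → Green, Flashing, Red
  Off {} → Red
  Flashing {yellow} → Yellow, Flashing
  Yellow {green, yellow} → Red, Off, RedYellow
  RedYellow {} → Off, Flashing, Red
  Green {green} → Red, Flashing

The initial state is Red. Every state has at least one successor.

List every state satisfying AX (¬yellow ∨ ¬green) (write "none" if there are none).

{Red, Off, Yellow, RedYellow, Green}

States satisfying ¬yellow ∨ ¬green: {Red, Off, Flashing, RedYellow, Green}.
States satisfying AX (¬yellow ∨ ¬green): {Red, Off, Yellow, RedYellow, Green}.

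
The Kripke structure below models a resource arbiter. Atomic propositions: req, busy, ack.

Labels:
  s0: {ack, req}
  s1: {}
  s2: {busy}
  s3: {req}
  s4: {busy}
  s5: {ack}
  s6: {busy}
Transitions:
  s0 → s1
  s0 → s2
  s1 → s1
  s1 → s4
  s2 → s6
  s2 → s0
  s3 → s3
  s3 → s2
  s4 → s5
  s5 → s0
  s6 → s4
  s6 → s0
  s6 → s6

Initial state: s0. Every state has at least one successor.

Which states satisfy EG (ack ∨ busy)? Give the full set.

{s0, s2, s4, s5, s6}

States satisfying ack ∨ busy: {s0, s2, s4, s5, s6}.
States satisfying EG (ack ∨ busy): {s0, s2, s4, s5, s6}.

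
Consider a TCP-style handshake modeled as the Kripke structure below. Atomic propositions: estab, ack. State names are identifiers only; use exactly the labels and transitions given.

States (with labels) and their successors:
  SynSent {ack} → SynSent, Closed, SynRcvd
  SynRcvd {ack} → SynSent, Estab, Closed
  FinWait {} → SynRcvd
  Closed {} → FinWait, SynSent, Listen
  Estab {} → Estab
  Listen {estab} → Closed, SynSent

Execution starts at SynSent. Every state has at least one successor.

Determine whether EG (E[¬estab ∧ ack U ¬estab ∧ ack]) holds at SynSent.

States satisfying E[¬estab ∧ ack U ¬estab ∧ ack]: {SynSent, SynRcvd}.
States satisfying EG (E[¬estab ∧ ack U ¬estab ∧ ack]): {SynSent, SynRcvd}.
SynSent ∈ Sat(EG (E[¬estab ∧ ack U ¬estab ∧ ack])).

Holds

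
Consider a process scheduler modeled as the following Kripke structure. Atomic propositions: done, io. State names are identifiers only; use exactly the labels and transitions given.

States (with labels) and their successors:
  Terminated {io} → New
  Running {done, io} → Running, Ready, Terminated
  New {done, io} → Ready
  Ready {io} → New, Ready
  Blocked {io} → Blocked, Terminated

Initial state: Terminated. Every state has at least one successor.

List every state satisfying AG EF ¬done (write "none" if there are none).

{Terminated, Running, New, Ready, Blocked}

States satisfying EF ¬done: {Terminated, Running, New, Ready, Blocked}.
States satisfying AG EF ¬done: {Terminated, Running, New, Ready, Blocked}.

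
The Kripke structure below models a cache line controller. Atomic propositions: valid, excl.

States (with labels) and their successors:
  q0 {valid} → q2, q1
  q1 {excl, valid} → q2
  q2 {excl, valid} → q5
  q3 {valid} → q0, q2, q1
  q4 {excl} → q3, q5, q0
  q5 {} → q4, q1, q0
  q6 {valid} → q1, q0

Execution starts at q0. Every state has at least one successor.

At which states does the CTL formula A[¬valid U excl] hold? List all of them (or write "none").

{q1, q2, q4}

States satisfying ¬valid: {q4, q5}.
States satisfying excl: {q1, q2, q4}.
States satisfying A[¬valid U excl]: {q1, q2, q4}.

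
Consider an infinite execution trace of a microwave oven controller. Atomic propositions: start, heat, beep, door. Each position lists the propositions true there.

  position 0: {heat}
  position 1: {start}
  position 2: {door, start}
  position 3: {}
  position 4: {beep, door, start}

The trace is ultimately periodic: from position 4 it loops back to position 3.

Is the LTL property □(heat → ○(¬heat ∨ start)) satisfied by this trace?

Yes

heat → ○(¬heat ∨ start) holds at every position 0..4, and those are all positions ever visited, so □(heat → ○(¬heat ∨ start)) holds.
Positions where heat holds: 0.
Check ○(¬heat ∨ start) at each: 0→ok.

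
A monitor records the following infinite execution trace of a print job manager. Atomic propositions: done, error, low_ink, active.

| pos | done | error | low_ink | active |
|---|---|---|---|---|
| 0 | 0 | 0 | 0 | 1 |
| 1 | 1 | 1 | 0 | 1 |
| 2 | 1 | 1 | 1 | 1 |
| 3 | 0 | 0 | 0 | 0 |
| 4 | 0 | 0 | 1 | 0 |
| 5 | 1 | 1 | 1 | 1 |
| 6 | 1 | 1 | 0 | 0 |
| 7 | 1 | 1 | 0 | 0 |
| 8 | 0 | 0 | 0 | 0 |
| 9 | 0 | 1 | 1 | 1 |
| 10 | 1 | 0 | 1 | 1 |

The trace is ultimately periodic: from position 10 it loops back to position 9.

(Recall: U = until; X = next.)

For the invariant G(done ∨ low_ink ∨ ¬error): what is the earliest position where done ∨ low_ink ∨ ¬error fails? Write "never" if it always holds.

never

done ∨ low_ink ∨ ¬error holds at every position 0..10, and those are all the positions the trace ever visits, so the invariant G(done ∨ low_ink ∨ ¬error) is never violated.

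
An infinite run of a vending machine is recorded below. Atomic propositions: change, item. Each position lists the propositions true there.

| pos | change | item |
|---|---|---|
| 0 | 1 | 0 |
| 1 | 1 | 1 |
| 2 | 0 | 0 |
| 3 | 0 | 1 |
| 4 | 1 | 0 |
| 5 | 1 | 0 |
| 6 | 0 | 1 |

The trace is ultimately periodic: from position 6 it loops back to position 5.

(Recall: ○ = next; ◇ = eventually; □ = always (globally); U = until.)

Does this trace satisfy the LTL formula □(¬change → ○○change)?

¬change → ○○change must hold at every position from 0 onward. It fails at position 6, so □(¬change → ○○change) is false.
Positions where ¬change holds: 2, 3, 6.
Check ○○change at each: 2→ok, 3→ok, 6→fails.

No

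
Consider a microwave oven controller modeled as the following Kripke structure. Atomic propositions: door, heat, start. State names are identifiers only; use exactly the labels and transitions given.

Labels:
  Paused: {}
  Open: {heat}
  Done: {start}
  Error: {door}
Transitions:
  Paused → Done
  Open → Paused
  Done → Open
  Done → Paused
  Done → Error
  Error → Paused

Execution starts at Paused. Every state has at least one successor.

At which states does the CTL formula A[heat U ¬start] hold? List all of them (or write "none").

{Paused, Open, Error}

States satisfying heat: {Open}.
States satisfying ¬start: {Paused, Open, Error}.
States satisfying A[heat U ¬start]: {Paused, Open, Error}.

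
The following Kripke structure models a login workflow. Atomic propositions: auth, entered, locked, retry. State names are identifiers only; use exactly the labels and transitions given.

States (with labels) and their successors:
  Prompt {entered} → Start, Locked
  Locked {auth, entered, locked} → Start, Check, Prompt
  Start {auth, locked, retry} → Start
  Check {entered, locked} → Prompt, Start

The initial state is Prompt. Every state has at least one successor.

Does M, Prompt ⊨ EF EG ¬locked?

States satisfying EG ¬locked: ∅.
States satisfying EF EG ¬locked: ∅.
No suitable path/successor from Prompt witnesses the formula.
Prompt ∉ Sat(EF EG ¬locked).

Does not hold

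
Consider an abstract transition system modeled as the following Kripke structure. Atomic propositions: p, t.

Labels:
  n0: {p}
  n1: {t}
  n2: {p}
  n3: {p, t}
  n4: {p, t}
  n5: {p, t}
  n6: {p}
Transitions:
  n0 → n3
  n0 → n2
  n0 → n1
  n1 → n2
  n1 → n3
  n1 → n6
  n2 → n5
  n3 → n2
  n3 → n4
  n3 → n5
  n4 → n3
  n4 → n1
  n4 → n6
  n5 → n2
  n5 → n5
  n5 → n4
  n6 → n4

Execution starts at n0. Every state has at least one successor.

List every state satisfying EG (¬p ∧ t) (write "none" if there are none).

none

States satisfying ¬p ∧ t: {n1}.
States satisfying EG (¬p ∧ t): ∅.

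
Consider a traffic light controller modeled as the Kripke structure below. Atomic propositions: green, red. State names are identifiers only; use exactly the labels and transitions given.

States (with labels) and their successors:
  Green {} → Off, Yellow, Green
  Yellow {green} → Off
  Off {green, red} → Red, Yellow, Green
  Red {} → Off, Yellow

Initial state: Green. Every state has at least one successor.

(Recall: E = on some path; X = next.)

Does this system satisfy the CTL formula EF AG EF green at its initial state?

States satisfying AG EF green: {Green, Yellow, Off, Red}.
States satisfying EF AG EF green: {Green, Yellow, Off, Red}.
Some path from Green reaches a state where AG EF green holds.
Green ∈ Sat(EF AG EF green).

Holds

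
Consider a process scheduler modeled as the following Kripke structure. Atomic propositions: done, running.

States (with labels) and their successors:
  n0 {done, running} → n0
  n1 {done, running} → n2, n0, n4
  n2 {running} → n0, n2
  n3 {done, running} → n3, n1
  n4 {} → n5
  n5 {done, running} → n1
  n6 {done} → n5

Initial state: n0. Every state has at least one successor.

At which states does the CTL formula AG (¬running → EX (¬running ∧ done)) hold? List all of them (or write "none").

States satisfying ¬running → EX (¬running ∧ done): {n0, n1, n2, n3, n5}.
States satisfying AG (¬running → EX (¬running ∧ done)): {n0, n2}.

{n0, n2}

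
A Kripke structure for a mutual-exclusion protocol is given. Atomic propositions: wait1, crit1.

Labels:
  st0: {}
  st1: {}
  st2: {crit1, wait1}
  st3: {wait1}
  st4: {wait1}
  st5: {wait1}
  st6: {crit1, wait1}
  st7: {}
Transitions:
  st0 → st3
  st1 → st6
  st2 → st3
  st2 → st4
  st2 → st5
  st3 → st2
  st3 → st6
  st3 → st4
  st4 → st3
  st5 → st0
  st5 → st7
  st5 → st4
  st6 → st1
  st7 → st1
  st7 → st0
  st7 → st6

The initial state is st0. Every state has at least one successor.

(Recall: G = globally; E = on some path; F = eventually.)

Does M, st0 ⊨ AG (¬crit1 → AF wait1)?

Yes

States satisfying ¬crit1 → AF wait1: {st0, st1, st2, st3, st4, st5, st6, st7}.
States satisfying AG (¬crit1 → AF wait1): {st0, st1, st2, st3, st4, st5, st6, st7}.
Every state reachable from st0 satisfies ¬crit1 → AF wait1.
st0 ∈ Sat(AG (¬crit1 → AF wait1)).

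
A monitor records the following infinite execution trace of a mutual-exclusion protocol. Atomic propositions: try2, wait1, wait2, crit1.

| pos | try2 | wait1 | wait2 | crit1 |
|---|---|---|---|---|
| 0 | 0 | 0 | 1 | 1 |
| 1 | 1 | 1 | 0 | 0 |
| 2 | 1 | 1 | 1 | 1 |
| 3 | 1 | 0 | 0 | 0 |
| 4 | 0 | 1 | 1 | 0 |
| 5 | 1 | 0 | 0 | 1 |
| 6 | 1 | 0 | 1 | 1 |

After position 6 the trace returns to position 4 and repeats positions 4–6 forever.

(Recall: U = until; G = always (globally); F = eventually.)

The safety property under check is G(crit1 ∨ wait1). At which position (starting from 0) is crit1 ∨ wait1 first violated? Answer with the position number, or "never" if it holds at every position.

Check crit1 ∨ wait1 at each position in order: 0 ✓, 1 ✓, 2 ✓.
At position 3 the labels are {try2}, so crit1 ∨ wait1 is false there. This is the first violation.

3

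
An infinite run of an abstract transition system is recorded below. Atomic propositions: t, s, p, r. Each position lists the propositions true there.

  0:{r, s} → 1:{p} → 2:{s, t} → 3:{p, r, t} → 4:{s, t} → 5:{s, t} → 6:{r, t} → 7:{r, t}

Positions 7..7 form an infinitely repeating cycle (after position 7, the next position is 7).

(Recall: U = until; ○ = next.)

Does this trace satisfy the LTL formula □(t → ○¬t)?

t → ○¬t must hold at every position from 0 onward. It fails at position 2, so □(t → ○¬t) is false.
Positions where t holds: 2, 3, 4, 5, 6, 7.
Check ○¬t at each: 2→fails, 3→fails, 4→fails, 5→fails, 6→fails, 7→fails.

Does not hold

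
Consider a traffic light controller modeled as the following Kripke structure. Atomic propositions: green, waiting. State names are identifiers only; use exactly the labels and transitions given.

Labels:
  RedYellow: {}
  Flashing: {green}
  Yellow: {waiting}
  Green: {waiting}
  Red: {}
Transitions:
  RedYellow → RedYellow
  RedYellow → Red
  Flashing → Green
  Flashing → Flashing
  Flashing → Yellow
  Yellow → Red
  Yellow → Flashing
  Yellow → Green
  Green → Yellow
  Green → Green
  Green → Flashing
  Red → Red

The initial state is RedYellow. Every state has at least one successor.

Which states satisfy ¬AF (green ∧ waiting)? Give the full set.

States satisfying green ∧ waiting: ∅.
States satisfying AF (green ∧ waiting): ∅.
States satisfying ¬AF (green ∧ waiting): {RedYellow, Flashing, Yellow, Green, Red}.

{RedYellow, Flashing, Yellow, Green, Red}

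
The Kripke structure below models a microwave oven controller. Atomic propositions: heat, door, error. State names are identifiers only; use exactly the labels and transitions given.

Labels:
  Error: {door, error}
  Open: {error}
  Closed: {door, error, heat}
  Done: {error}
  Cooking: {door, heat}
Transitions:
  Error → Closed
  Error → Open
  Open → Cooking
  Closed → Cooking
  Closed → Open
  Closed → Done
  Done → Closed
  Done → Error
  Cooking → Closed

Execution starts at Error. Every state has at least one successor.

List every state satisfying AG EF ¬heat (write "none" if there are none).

{Error, Open, Closed, Done, Cooking}

States satisfying EF ¬heat: {Error, Open, Closed, Done, Cooking}.
States satisfying AG EF ¬heat: {Error, Open, Closed, Done, Cooking}.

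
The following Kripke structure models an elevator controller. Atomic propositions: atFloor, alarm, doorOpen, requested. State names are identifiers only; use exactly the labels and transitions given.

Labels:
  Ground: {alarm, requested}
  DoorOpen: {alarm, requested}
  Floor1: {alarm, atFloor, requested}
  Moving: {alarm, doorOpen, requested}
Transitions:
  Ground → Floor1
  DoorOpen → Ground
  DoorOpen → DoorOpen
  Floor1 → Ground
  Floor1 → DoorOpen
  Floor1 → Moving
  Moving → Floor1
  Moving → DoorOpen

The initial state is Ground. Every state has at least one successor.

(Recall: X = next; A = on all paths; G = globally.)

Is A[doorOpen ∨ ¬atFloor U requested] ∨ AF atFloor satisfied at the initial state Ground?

States satisfying doorOpen ∨ ¬atFloor: {Ground, DoorOpen, Moving}.
States satisfying requested: {Ground, DoorOpen, Floor1, Moving}.
States satisfying A[doorOpen ∨ ¬atFloor U requested]: {Ground, DoorOpen, Floor1, Moving}.
States satisfying atFloor: {Floor1}.
States satisfying AF atFloor: {Ground, Floor1}.
States satisfying A[doorOpen ∨ ¬atFloor U requested] ∨ AF atFloor: {Ground, DoorOpen, Floor1, Moving}.
Ground ∈ Sat(A[doorOpen ∨ ¬atFloor U requested] ∨ AF atFloor).

Yes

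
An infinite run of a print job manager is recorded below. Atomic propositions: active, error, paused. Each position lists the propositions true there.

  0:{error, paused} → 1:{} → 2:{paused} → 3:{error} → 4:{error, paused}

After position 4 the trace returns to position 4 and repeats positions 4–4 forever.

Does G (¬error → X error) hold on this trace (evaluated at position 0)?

¬error → X error must hold at every position from 0 onward. It fails at position 1, so G (¬error → X error) is false.
Positions where ¬error holds: 1, 2.
Check X error at each: 1→fails, 2→ok.

No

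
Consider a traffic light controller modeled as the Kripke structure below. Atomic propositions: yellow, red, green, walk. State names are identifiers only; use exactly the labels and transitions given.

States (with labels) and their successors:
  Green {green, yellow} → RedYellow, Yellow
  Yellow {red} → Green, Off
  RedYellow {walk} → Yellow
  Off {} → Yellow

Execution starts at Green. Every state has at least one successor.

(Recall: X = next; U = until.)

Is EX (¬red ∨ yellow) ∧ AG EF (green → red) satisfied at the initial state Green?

Holds

States satisfying ¬red ∨ yellow: {Green, RedYellow, Off}.
States satisfying EX (¬red ∨ yellow): {Green, Yellow}.
States satisfying EF (green → red): {Green, Yellow, RedYellow, Off}.
States satisfying AG EF (green → red): {Green, Yellow, RedYellow, Off}.
States satisfying EX (¬red ∨ yellow) ∧ AG EF (green → red): {Green, Yellow}.
Green ∈ Sat(EX (¬red ∨ yellow) ∧ AG EF (green → red)).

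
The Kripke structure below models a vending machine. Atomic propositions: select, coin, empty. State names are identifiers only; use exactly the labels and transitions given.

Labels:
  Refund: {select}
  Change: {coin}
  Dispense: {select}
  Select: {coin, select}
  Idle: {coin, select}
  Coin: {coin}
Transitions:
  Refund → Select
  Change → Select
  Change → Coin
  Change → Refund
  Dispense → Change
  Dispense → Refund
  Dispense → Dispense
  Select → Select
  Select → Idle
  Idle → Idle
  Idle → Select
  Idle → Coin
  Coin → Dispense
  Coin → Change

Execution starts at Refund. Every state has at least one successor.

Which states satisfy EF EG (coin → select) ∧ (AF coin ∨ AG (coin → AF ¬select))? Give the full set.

{Refund, Change, Select, Idle, Coin}

States satisfying EG (coin → select): {Refund, Dispense, Select, Idle}.
States satisfying EF EG (coin → select): {Refund, Change, Dispense, Select, Idle, Coin}.
States satisfying coin: {Change, Select, Idle, Coin}.
States satisfying AF coin: {Refund, Change, Select, Idle, Coin}.
States satisfying coin → AF ¬select: {Refund, Change, Dispense, Coin}.
States satisfying AG (coin → AF ¬select): ∅.
States satisfying AF coin ∨ AG (coin → AF ¬select): {Refund, Change, Select, Idle, Coin}.
States satisfying EF EG (coin → select) ∧ (AF coin ∨ AG (coin → AF ¬select)): {Refund, Change, Select, Idle, Coin}.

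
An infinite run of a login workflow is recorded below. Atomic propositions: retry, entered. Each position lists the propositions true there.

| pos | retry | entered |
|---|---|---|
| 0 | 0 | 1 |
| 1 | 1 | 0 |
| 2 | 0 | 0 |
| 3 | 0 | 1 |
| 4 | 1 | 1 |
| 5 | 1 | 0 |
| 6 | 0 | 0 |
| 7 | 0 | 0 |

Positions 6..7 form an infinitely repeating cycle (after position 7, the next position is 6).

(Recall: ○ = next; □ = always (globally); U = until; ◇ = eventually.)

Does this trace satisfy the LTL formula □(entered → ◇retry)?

Yes

entered → ◇retry holds at every position 0..7, and those are all positions ever visited, so □(entered → ◇retry) holds.
Positions where entered holds: 0, 3, 4.
Check ◇retry at each: 0→ok, 3→ok, 4→ok.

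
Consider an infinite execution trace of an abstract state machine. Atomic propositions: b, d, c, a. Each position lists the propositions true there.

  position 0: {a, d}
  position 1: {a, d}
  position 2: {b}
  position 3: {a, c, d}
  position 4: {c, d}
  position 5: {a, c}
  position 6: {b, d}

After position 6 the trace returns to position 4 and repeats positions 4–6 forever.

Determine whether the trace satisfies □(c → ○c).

c → ○c must hold at every position from 0 onward. It fails at position 5, so □(c → ○c) is false.
Positions where c holds: 3, 4, 5.
Check ○c at each: 3→ok, 4→ok, 5→fails.

No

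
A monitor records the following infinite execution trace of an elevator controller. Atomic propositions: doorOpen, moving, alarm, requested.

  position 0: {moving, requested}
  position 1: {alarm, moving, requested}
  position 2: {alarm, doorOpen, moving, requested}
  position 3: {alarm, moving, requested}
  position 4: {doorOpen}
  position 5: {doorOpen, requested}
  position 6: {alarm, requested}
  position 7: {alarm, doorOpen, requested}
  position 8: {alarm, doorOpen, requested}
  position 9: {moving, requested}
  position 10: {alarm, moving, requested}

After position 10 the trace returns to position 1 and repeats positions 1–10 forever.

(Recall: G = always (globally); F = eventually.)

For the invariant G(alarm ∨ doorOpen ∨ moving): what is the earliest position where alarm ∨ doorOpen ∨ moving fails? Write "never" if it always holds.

never

alarm ∨ doorOpen ∨ moving holds at every position 0..10, and those are all the positions the trace ever visits, so the invariant G(alarm ∨ doorOpen ∨ moving) is never violated.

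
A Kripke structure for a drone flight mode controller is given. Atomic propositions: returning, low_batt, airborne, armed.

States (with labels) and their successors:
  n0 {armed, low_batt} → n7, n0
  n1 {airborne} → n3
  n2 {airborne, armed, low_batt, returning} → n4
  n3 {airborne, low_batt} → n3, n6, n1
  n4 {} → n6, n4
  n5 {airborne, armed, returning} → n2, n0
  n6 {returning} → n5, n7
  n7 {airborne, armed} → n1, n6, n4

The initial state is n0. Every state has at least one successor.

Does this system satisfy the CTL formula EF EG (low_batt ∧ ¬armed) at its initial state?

Yes

States satisfying EG (low_batt ∧ ¬armed): {n3}.
States satisfying EF EG (low_batt ∧ ¬armed): {n0, n1, n2, n3, n4, n5, n6, n7}.
Some path from n0 reaches a state where EG (low_batt ∧ ¬armed) holds.
n0 ∈ Sat(EF EG (low_batt ∧ ¬armed)).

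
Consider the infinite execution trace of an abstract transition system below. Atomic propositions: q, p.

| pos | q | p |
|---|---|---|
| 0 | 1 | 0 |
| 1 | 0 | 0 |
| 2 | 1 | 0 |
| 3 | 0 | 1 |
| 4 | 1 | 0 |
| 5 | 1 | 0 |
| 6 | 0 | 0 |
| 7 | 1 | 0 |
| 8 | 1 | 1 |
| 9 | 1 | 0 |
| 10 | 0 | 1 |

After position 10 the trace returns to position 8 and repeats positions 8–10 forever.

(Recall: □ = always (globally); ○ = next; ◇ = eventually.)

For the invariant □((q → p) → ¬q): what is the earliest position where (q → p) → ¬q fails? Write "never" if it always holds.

8

Check (q → p) → ¬q at each position in order: 0 ✓, 1 ✓, 2 ✓, 3 ✓, 4 ✓, 5 ✓, 6 ✓, 7 ✓.
At position 8 the labels are {p, q}, so (q → p) → ¬q is false there. This is the first violation.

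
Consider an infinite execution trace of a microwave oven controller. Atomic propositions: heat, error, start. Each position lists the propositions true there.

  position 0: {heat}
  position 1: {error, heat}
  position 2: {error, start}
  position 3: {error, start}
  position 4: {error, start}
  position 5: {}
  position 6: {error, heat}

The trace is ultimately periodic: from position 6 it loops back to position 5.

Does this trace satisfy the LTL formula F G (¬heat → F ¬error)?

Satisfied

G (¬heat → F ¬error) holds at position 0, which is reachable from 0, so F G (¬heat → F ¬error) holds.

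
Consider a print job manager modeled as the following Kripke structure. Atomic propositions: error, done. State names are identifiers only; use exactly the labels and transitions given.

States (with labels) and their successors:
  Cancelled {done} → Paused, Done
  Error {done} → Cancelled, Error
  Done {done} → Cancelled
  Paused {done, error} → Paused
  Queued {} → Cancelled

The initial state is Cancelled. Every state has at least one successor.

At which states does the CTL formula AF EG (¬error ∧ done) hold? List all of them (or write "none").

{Cancelled, Error, Done, Queued}

States satisfying EG (¬error ∧ done): {Cancelled, Error, Done}.
States satisfying AF EG (¬error ∧ done): {Cancelled, Error, Done, Queued}.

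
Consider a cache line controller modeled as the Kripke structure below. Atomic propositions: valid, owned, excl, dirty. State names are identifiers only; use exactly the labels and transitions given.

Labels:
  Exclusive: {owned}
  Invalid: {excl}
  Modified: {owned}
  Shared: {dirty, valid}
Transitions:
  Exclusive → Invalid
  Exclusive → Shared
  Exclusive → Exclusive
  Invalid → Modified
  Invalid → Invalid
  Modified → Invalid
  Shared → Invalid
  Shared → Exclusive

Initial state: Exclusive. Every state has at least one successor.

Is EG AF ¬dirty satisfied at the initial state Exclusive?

Yes

States satisfying AF ¬dirty: {Exclusive, Invalid, Modified, Shared}.
States satisfying EG AF ¬dirty: {Exclusive, Invalid, Modified, Shared}.
Exclusive ∈ Sat(EG AF ¬dirty).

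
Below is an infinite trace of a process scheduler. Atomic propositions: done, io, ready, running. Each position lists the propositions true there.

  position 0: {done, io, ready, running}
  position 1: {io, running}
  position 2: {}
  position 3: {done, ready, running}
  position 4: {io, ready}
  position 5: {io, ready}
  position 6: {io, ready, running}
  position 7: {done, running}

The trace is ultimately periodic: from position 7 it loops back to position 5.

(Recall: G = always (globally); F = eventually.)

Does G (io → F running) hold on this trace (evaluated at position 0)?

Holds

io → F running holds at every position 0..7, and those are all positions ever visited, so G (io → F running) holds.
Positions where io holds: 0, 1, 4, 5, 6.
Check F running at each: 0→ok, 1→ok, 4→ok, 5→ok, 6→ok.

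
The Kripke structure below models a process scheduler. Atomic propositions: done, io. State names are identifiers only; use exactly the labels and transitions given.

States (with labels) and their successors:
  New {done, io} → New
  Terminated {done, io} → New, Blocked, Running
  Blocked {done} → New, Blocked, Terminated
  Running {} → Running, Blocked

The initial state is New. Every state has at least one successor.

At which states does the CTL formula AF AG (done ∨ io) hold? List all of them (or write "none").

{New}

States satisfying AG (done ∨ io): {New}.
States satisfying AF AG (done ∨ io): {New}.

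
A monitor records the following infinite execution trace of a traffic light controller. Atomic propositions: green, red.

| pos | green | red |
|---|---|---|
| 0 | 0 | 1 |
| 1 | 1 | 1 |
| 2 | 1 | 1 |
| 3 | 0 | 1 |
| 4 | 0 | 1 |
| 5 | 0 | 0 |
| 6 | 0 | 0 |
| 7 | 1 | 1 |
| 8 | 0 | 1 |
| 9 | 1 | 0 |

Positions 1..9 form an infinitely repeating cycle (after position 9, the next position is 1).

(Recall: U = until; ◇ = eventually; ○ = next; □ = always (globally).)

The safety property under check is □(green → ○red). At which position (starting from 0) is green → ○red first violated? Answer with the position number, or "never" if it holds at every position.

green → ○red holds at every position 0..9, and those are all the positions the trace ever visits, so the invariant □(green → ○red) is never violated.

never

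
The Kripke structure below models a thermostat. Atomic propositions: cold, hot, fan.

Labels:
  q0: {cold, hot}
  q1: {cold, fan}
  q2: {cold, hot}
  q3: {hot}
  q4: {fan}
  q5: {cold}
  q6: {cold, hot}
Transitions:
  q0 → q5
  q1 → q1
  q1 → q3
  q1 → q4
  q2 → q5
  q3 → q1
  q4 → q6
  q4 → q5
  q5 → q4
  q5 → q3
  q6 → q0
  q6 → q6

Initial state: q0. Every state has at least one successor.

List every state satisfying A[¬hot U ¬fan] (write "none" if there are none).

States satisfying ¬hot: {q1, q4, q5}.
States satisfying ¬fan: {q0, q2, q3, q5, q6}.
States satisfying A[¬hot U ¬fan]: {q0, q2, q3, q4, q5, q6}.

{q0, q2, q3, q4, q5, q6}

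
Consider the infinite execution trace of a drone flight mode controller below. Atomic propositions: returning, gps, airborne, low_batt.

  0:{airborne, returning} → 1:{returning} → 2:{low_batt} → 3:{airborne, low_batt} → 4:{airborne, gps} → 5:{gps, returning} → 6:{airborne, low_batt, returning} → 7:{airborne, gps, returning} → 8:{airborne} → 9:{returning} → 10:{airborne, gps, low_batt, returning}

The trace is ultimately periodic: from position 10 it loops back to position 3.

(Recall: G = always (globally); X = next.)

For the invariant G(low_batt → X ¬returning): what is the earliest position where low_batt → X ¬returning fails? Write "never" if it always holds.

6

Check low_batt → X ¬returning at each position in order: 0 ✓, 1 ✓, 2 ✓, 3 ✓, 4 ✓, 5 ✓.
At position 6 the labels are {airborne, low_batt, returning} and the next position 7 has {airborne, gps, returning}, so low_batt → X ¬returning is false there. This is the first violation.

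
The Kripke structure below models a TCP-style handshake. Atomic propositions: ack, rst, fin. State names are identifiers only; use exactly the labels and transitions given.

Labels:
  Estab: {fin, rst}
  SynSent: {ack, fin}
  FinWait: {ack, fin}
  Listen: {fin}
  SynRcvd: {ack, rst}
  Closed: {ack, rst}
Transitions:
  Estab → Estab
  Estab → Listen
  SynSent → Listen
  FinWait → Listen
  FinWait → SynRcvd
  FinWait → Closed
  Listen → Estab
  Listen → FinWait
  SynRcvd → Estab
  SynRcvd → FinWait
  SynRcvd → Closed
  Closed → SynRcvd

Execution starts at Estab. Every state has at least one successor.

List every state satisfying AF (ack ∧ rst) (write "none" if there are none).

States satisfying ack ∧ rst: {SynRcvd, Closed}.
States satisfying AF (ack ∧ rst): {SynRcvd, Closed}.

{SynRcvd, Closed}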